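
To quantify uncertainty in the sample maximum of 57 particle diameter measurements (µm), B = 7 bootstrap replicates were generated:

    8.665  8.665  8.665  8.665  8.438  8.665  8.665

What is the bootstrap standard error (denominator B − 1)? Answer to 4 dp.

SE* = 0.0858

Bootstrap SE is the standard deviation of the 7 replicate maximums.
Mean of replicates: (8.665 + 8.665 + 8.665 + 8.665 + 8.438 + 8.665 + 8.665) / 7 = 60.42800 / 7 = 8.63257
Sum of squared deviations: (+0.03243)² + (+0.03243)² + (+0.03243)² + (+0.03243)² + (−0.19457)² + (+0.03243)² + (+0.03243)² = 0.04417
Variance = 0.04417 / 6 = 0.00736
SE* = √0.00736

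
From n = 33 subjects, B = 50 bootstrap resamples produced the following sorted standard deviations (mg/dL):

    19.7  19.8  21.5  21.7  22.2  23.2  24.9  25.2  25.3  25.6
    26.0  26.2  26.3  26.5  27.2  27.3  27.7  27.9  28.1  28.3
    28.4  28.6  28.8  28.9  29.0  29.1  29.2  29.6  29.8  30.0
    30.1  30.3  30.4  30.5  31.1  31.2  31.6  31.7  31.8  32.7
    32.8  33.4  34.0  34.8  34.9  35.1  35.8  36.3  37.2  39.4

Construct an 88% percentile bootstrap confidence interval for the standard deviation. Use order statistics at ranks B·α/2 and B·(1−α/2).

(21.5, 35.8)

α = 0.12; lower rank = 50 × 0.060 = 3; upper rank = 50 × 0.940 = 47.
The 3rd smallest replicate is 21.5; the 47th is 35.8.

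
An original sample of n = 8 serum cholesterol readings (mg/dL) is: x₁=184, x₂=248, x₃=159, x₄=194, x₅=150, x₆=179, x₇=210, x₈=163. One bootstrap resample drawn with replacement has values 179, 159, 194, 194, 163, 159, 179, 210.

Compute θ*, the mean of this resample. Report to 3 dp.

θ* = 179.625

Mean = (179 + 159 + 194 + 194 + 163 + 159 + 179 + 210) / 8 = 1437.0 / 8 = 179.625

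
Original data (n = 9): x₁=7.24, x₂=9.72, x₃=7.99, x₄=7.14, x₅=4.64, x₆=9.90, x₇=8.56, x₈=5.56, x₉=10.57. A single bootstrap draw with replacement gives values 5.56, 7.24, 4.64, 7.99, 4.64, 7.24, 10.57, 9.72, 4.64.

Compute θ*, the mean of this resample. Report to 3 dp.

Mean = (5.56 + 7.24 + 4.64 + 7.99 + 4.64 + 7.24 + 10.57 + 9.72 + 4.64) / 9 = 62.240 / 9 = 6.916

θ* = 6.916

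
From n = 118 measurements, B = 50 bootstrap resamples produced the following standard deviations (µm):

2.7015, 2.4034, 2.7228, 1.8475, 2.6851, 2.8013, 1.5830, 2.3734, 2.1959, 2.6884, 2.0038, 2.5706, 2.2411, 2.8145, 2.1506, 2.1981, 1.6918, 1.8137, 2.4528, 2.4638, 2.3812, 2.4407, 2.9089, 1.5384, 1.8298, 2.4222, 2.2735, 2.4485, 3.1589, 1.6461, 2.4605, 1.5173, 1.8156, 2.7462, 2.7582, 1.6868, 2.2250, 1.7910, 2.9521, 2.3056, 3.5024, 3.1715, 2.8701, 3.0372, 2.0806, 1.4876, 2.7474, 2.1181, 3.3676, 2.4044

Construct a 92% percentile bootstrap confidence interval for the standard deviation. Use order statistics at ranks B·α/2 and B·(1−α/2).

Sorted replicates: 1.4876, 1.5173, 1.5384, 1.5830, 1.6461, 1.6868, 1.6918, 1.7910, 1.8137, 1.8156, 1.8298, 1.8475, 2.0038, 2.0806, 2.1181, 2.1506, 2.1959, 2.1981, 2.2250, 2.2411, 2.2735, 2.3056, 2.3734, 2.3812, 2.4034, 2.4044, 2.4222, 2.4407, 2.4485, 2.4528, 2.4605, 2.4638, 2.5706, 2.6851, 2.6884, 2.7015, 2.7228, 2.7462, 2.7474, 2.7582, 2.8013, 2.8145, 2.8701, 2.9089, 2.9521, 3.0372, 3.1589, 3.1715, 3.3676, 3.5024
α = 0.08; lower rank = 50 × 0.040 = 2; upper rank = 50 × 0.960 = 48.
The 2nd smallest replicate is 1.5173; the 48th is 3.1715.

(1.5173, 3.1715)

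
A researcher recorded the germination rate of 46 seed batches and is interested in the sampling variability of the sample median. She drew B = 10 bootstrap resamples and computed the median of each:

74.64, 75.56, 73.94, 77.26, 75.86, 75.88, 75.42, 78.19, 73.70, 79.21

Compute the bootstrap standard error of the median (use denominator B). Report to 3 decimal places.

Bootstrap SE is the standard deviation of the 10 replicate medians.
Mean of replicates: (74.64 + 75.56 + 73.94 + 77.26 + 75.86 + 75.88 + 75.42 + 78.19 + 73.70 + 79.21) / 10 = 759.6600 / 10 = 75.9660
Sum of squared deviations: (−1.3260)² + (−0.4060)² + (−2.0260)² + (+1.2940)² + (−0.1060)² + (−0.0860)² + (−0.5460)² + (+2.2240)² + (−2.2660)² + (+3.2440)² = 28.6234
Variance = 28.6234 / 10 = 2.8623
SE* = √2.8623

SE* = 1.692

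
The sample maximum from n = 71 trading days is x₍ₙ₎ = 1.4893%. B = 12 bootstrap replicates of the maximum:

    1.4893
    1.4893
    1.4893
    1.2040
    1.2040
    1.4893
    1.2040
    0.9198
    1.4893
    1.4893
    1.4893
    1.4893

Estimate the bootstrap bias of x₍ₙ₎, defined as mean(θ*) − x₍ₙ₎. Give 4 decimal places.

bias = −0.1188

mean(θ*) = (1.4893 + 1.4893 + 1.4893 + 1.2040 + 1.2040 + 1.4893 + 1.2040 + 0.9198 + 1.4893 + 1.4893 + 1.4893 + 1.4893) / 12 = 1.37052
bias = 1.37052 − 1.4893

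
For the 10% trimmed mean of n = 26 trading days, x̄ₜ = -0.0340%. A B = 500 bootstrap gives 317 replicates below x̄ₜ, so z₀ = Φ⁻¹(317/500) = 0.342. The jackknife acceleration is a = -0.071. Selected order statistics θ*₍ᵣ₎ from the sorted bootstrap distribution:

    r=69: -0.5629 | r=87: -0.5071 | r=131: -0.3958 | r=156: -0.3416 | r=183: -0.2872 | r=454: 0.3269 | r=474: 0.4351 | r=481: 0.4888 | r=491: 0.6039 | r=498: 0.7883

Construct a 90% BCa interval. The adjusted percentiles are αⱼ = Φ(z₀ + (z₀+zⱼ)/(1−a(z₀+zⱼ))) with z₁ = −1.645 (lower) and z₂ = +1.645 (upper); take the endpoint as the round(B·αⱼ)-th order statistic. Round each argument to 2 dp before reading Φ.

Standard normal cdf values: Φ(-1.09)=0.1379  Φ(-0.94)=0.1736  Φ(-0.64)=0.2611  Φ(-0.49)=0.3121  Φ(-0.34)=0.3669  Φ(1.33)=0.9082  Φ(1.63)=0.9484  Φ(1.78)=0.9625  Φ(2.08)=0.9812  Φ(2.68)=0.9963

Lower: z₀ + z₁ = 0.342 + (-1.645) = -1.303; 1 − a(z₀+z₁) = 1 − (-0.071)(-1.303) = 0.9075; argument = 0.342 + (-1.303)/0.9075 = -1.0938 → -1.09.
α₁ = Φ(-1.09) = 0.1379; rank = round(500 × 0.1379) = 69; θ*₍69₎ = -0.5629.
Upper: z₀ + z₂ = 1.987; 1 − a(z₀+z₂) = 1.1411; argument = 2.0833 → 2.08; α₂ = 0.9812; rank = 491; θ*₍491₎ = 0.6039.

(-0.5629, 0.6039)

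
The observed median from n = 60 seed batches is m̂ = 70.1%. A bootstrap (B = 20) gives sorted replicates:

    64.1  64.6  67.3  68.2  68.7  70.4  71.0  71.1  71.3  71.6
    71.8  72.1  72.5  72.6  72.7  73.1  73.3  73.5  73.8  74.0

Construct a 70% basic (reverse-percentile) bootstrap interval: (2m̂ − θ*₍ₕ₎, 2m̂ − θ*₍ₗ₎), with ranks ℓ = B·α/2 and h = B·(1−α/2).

Percentile endpoints at ranks 3 and 17: θ*₍3₎ = 67.3, θ*₍17₎ = 73.3.
Basic interval reflects these around m̂:
  lower = 2 × 70.1 − 73.3 = 66.9
  upper = 2 × 70.1 − 67.3 = 72.9

(66.9, 72.9)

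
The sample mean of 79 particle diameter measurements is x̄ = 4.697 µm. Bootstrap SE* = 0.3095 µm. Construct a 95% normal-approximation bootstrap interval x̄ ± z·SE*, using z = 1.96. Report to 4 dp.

(4.0904, 5.3036)

Margin = 1.96 × 0.3095 = 0.60662
Interval: 4.697 ± 0.60662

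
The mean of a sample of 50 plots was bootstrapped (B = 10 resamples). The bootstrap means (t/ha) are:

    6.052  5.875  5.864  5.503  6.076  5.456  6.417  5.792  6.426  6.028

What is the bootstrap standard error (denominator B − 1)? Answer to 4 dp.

Bootstrap SE is the standard deviation of the 10 replicate means.
Mean of replicates: (6.052 + 5.875 + 5.864 + 5.503 + 6.076 + 5.456 + 6.417 + 5.792 + 6.426 + 6.028) / 10 = 59.48900 / 10 = 5.94890
Sum of squared deviations: (+0.10310)² + (−0.07390)² + (−0.08490)² + (−0.44590)² + (+0.12710)² + (−0.49290)² + (+0.46810)² + (−0.15690)² + (+0.47710)² + (+0.07910)² = 0.95885
Variance = 0.95885 / 9 = 0.10654
SE* = √0.10654

SE* = 0.3264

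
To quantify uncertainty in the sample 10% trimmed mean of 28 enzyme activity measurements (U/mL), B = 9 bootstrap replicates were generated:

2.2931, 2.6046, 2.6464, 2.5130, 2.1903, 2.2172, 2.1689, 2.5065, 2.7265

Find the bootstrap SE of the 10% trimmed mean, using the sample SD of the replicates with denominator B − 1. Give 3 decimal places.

Bootstrap SE is the standard deviation of the 9 replicate 10% trimmed means.
Mean of replicates: (2.2931 + 2.6046 + 2.6464 + 2.5130 + 2.1903 + 2.2172 + 2.1689 + 2.5065 + 2.7265) / 9 = 21.86650 / 9 = 2.42961
Sum of squared deviations: (−0.13651)² + (+0.17499)² + (+0.21679)² + (+0.08339)² + (−0.23931)² + (−0.21241)² + (−0.26071)² + (+0.07689)² + (+0.29689)² = 0.36762
Variance = 0.36762 / 8 = 0.04595
SE* = √0.04595

SE* = 0.214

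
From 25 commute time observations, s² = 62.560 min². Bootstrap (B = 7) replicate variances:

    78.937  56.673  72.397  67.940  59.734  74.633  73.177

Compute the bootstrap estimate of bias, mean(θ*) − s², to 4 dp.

mean(θ*) = (78.937 + 56.673 + 72.397 + 67.940 + 59.734 + 74.633 + 73.177) / 7 = 69.07014
bias = 69.07014 − 62.560

bias = +6.5101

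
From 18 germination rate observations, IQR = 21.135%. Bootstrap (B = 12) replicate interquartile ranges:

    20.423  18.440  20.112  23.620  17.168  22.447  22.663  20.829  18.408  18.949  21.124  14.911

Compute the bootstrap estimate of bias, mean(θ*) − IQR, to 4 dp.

mean(θ*) = (20.423 + 18.440 + 20.112 + 23.620 + 17.168 + 22.447 + 22.663 + 20.829 + 18.408 + 18.949 + 21.124 + 14.911) / 12 = 19.92450
bias = 19.92450 − 21.135

bias = −1.2105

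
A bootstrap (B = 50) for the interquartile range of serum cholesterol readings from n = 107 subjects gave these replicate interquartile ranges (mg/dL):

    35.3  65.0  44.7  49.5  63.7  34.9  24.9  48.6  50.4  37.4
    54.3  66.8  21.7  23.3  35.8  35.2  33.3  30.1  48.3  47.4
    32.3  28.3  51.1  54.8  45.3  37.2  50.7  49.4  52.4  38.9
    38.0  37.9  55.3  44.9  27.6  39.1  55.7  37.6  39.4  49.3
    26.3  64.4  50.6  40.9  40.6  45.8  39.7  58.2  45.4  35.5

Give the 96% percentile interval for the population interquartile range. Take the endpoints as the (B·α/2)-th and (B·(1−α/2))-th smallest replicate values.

Sorted replicates: 21.7, 23.3, 24.9, 26.3, 27.6, 28.3, 30.1, 32.3, 33.3, 34.9, 35.2, 35.3, 35.5, 35.8, 37.2, 37.4, 37.6, 37.9, 38.0, 38.9, 39.1, 39.4, 39.7, 40.6, 40.9, 44.7, 44.9, 45.3, 45.4, 45.8, 47.4, 48.3, 48.6, 49.3, 49.4, 49.5, 50.4, 50.6, 50.7, 51.1, 52.4, 54.3, 54.8, 55.3, 55.7, 58.2, 63.7, 64.4, 65.0, 66.8
α = 0.04; lower rank = 50 × 0.020 = 1; upper rank = 50 × 0.980 = 49.
The 1st smallest replicate is 21.7; the 49th is 65.0.

(21.7, 65.0)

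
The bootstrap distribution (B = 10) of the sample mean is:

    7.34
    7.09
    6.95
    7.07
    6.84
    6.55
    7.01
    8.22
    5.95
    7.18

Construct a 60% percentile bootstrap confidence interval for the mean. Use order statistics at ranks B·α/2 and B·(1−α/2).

(6.55, 7.18)

Sorted replicates: 5.95, 6.55, 6.84, 6.95, 7.01, 7.07, 7.09, 7.18, 7.34, 8.22
α = 0.40; lower rank = 10 × 0.200 = 2; upper rank = 10 × 0.800 = 8.
The 2nd smallest replicate is 6.55; the 8th is 7.18.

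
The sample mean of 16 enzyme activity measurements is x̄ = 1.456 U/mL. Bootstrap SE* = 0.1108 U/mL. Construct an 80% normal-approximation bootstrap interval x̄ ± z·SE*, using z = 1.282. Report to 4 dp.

Margin = 1.282 × 0.1108 = 0.14205
Interval: 1.456 ± 0.14205

(1.3140, 1.5980)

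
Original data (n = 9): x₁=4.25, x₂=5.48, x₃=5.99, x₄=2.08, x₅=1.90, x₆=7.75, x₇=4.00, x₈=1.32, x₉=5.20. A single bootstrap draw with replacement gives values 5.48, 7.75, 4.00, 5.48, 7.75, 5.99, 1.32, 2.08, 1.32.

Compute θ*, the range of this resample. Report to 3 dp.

Range = 7.75 − 1.32 = 6.430

θ* = 6.430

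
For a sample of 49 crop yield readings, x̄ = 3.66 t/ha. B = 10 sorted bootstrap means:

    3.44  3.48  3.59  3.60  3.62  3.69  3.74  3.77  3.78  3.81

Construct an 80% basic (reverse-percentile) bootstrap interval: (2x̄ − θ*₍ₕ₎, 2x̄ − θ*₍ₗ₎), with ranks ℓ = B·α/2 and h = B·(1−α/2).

Percentile endpoints at ranks 1 and 9: θ*₍1₎ = 3.44, θ*₍9₎ = 3.78.
Basic interval reflects these around x̄:
  lower = 2 × 3.66 − 3.78 = 3.54
  upper = 2 × 3.66 − 3.44 = 3.88

(3.54, 3.88)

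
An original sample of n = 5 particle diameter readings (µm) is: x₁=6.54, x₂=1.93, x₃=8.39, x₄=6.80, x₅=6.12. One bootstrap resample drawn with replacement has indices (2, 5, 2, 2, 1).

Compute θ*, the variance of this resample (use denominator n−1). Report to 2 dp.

θ* = 5.83

Resample values: 1.93, 6.12, 1.93, 1.93, 6.54.
Mean = 3.6900; sum of squared deviations = 23.3202
s² = 23.3202 / 4 = 5.8300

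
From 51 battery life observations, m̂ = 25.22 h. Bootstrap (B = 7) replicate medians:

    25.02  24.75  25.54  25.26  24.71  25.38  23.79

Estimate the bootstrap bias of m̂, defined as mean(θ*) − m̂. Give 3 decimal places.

mean(θ*) = (25.02 + 24.75 + 25.54 + 25.26 + 24.71 + 25.38 + 23.79) / 7 = 24.9214
bias = 24.9214 − 25.22

bias = −0.299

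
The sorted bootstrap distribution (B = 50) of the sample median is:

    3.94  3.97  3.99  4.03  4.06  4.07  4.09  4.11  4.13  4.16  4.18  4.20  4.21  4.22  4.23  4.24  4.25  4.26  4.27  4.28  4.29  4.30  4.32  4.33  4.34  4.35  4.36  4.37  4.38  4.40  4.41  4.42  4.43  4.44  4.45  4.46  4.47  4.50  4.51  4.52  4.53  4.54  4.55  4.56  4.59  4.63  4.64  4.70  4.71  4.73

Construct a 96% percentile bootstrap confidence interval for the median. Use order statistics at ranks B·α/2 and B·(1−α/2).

(3.94, 4.71)

α = 0.04; lower rank = 50 × 0.020 = 1; upper rank = 50 × 0.980 = 49.
The 1st smallest replicate is 3.94; the 49th is 4.71.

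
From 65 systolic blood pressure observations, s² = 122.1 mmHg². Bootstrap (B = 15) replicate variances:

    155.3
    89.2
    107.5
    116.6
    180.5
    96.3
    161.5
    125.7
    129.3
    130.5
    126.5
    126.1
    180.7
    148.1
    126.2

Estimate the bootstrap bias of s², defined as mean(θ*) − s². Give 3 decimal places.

bias = +11.233

mean(θ*) = (155.3 + 89.2 + 107.5 + 116.6 + 180.5 + 96.3 + 161.5 + 125.7 + 129.3 + 130.5 + 126.5 + 126.1 + 180.7 + 148.1 + 126.2) / 15 = 133.3333
bias = 133.3333 − 122.1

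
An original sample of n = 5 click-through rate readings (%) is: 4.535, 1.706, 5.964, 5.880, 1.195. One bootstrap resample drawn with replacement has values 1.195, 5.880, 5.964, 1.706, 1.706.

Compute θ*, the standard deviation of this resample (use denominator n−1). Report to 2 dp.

Mean = 3.2902; sum of squared deviations = 23.2655
s² = 23.2655 / 4 = 5.8164
s = √5.8164 = 2.41

θ* = 2.41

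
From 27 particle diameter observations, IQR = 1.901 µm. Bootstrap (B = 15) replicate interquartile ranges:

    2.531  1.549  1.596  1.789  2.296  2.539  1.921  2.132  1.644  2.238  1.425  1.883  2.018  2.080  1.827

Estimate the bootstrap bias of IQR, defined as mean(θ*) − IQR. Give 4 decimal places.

mean(θ*) = (2.531 + 1.549 + 1.596 + 1.789 + 2.296 + 2.539 + 1.921 + 2.132 + 1.644 + 2.238 + 1.425 + 1.883 + 2.018 + 2.080 + 1.827) / 15 = 1.96453
bias = 1.96453 − 1.901

bias = +0.0635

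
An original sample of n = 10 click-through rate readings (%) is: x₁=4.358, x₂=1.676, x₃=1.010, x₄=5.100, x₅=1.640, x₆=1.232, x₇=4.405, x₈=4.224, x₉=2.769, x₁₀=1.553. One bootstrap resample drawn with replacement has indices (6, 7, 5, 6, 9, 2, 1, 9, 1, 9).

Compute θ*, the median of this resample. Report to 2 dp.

θ* = 2.77

Resample values: 1.232, 4.405, 1.640, 1.232, 2.769, 1.676, 4.358, 2.769, 4.358, 2.769.
Sorted: 1.232, 1.232, 1.640, 1.676, 2.769, 2.769, 2.769, 4.358, 4.358, 4.405
Median = average of the two middle values = 2.77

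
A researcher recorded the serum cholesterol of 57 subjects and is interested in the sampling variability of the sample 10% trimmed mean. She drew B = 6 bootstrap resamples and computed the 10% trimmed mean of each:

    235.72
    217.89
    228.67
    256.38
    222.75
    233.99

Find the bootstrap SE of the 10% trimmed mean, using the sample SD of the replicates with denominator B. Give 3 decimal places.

Bootstrap SE is the standard deviation of the 6 replicate 10% trimmed means.
Mean of replicates: (235.72 + 217.89 + 228.67 + 256.38 + 222.75 + 233.99) / 6 = 1395.4000 / 6 = 232.5667
Sum of squared deviations: (+3.1533)² + (−14.6767)² + (−3.8967)² + (+23.8133)² + (−9.8167)² + (+1.4233)² = 905.9997
Variance = 905.9997 / 6 = 151.0000
SE* = √151.0000

SE* = 12.288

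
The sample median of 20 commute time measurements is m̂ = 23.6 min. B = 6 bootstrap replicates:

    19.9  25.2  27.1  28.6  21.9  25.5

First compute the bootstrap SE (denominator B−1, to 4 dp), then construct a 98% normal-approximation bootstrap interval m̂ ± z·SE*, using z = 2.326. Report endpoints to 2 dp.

(16.05, 31.15)

Mean of replicates = 24.7000; sum of squared deviations = 52.7400; SE* = √(52.7400/5) = 3.2478
Margin = 2.326 × 3.2478 = 7.554
Interval: 23.6 ± 7.554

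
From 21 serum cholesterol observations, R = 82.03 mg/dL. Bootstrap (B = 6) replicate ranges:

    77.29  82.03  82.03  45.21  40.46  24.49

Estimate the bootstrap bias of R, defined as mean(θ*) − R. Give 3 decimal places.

bias = −23.445

mean(θ*) = (77.29 + 82.03 + 82.03 + 45.21 + 40.46 + 24.49) / 6 = 58.5850
bias = 58.5850 − 82.03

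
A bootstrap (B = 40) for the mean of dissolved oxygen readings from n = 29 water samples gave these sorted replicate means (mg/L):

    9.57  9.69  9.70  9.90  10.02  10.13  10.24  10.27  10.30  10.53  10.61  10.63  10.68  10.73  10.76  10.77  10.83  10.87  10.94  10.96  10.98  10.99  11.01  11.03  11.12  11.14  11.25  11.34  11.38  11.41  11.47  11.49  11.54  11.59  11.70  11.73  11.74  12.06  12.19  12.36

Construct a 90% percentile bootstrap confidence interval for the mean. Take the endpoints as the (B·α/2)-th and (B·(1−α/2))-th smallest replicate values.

(9.69, 12.06)

α = 0.10; lower rank = 40 × 0.050 = 2; upper rank = 40 × 0.950 = 38.
The 2nd smallest replicate is 9.69; the 38th is 12.06.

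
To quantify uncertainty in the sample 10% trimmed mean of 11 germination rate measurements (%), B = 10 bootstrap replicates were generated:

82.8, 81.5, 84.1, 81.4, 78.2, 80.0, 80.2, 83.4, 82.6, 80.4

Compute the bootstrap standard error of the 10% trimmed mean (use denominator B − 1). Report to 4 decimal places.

SE* = 1.8044

Bootstrap SE is the standard deviation of the 10 replicate 10% trimmed means.
Mean of replicates: (82.8 + 81.5 + 84.1 + 81.4 + 78.2 + 80.0 + 80.2 + 83.4 + 82.6 + 80.4) / 10 = 814.60000 / 10 = 81.46000
Sum of squared deviations: (+1.34000)² + (+0.04000)² + (+2.64000)² + (−0.06000)² + (−3.26000)² + (−1.46000)² + (−1.26000)² + (+1.94000)² + (+1.14000)² + (−1.06000)² = 29.30400
Variance = 29.30400 / 9 = 3.25600
SE* = √3.25600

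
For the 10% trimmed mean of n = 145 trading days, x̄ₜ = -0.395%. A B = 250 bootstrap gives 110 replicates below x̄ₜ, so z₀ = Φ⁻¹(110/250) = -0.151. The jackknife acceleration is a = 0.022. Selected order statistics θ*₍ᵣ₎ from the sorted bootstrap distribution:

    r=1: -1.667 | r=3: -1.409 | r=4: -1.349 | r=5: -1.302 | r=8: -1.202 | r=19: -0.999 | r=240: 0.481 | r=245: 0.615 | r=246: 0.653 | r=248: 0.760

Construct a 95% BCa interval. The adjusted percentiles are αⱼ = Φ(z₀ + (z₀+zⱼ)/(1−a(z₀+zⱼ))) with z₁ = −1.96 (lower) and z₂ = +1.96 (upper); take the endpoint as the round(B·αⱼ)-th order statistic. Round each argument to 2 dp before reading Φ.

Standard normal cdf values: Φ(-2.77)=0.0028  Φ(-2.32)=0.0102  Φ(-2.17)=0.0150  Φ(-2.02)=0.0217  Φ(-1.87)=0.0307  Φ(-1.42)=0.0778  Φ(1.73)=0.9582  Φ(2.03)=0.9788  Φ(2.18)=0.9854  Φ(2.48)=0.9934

Lower: z₀ + z₁ = -0.151 + (-1.960) = -2.111; 1 − a(z₀+z₁) = 1 − (0.022)(-2.111) = 1.0464; argument = -0.151 + (-2.111)/1.0464 = -2.1683 → -2.17.
α₁ = Φ(-2.17) = 0.0150; rank = round(250 × 0.0150) = 4; θ*₍4₎ = -1.349.
Upper: z₀ + z₂ = 1.809; 1 − a(z₀+z₂) = 0.9602; argument = 1.7330 → 1.73; α₂ = 0.9582; rank = 240; θ*₍240₎ = 0.481.

(-1.349, 0.481)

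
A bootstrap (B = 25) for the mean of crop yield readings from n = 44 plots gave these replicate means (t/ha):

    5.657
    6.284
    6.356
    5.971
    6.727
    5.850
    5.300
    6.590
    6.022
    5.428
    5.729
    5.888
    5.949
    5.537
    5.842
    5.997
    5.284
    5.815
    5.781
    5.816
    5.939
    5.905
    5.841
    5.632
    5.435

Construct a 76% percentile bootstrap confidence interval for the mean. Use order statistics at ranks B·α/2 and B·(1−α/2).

(5.428, 6.284)

Sorted replicates: 5.284, 5.300, 5.428, 5.435, 5.537, 5.632, 5.657, 5.729, 5.781, 5.815, 5.816, 5.841, 5.842, 5.850, 5.888, 5.905, 5.939, 5.949, 5.971, 5.997, 6.022, 6.284, 6.356, 6.590, 6.727
α = 0.24; lower rank = 25 × 0.120 = 3; upper rank = 25 × 0.880 = 22.
The 3rd smallest replicate is 5.428; the 22nd is 6.284.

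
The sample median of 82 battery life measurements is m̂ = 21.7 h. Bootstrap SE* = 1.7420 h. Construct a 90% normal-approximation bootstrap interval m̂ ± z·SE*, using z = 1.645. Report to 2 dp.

Margin = 1.645 × 1.7420 = 2.866
Interval: 21.7 ± 2.866

(18.83, 24.57)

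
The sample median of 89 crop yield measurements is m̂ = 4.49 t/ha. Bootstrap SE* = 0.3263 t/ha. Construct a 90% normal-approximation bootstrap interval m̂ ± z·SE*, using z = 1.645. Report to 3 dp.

Margin = 1.645 × 0.3263 = 0.5368
Interval: 4.49 ± 0.5368

(3.953, 5.027)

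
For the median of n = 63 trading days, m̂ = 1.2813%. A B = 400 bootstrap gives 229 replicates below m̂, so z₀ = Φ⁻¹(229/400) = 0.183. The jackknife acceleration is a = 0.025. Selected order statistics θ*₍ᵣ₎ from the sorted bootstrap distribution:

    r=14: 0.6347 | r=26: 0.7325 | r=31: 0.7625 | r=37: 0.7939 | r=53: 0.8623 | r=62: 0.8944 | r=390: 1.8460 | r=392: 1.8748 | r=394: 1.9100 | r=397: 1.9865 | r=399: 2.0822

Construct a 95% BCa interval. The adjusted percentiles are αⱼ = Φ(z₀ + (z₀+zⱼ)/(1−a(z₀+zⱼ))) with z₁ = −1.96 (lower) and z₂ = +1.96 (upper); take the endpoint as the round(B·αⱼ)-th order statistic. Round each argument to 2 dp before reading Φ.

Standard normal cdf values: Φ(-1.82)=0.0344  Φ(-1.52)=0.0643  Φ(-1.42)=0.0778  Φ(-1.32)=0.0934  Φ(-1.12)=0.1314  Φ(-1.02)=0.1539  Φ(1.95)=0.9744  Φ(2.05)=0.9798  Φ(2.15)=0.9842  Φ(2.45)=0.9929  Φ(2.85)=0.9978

(0.7325, 1.9865)

Lower: z₀ + z₁ = 0.183 + (-1.960) = -1.777; 1 − a(z₀+z₁) = 1 − (0.025)(-1.777) = 1.0444; argument = 0.183 + (-1.777)/1.0444 = -1.5184 → -1.52.
α₁ = Φ(-1.52) = 0.0643; rank = round(400 × 0.0643) = 26; θ*₍26₎ = 0.7325.
Upper: z₀ + z₂ = 2.143; 1 − a(z₀+z₂) = 0.9464; argument = 2.4473 → 2.45; α₂ = 0.9929; rank = 397; θ*₍397₎ = 1.9865.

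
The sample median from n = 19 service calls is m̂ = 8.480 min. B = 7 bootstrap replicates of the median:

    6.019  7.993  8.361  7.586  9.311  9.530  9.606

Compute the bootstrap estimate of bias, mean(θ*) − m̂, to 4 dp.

bias = −0.1363

mean(θ*) = (6.019 + 7.993 + 8.361 + 7.586 + 9.311 + 9.530 + 9.606) / 7 = 8.34371
bias = 8.34371 − 8.480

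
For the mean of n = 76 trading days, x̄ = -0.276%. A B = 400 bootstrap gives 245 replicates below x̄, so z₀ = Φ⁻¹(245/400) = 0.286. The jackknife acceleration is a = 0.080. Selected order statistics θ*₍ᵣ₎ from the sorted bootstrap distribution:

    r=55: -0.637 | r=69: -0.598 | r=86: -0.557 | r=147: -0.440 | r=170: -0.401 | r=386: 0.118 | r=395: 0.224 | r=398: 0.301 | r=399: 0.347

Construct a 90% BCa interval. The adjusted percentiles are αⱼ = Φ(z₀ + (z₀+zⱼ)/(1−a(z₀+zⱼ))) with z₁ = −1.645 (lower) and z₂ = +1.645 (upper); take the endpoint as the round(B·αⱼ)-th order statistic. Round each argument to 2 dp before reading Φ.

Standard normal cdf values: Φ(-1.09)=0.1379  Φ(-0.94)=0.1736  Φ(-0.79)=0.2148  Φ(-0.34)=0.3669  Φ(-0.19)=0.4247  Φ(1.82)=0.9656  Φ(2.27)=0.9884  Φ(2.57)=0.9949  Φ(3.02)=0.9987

(-0.598, 0.301)

Lower: z₀ + z₁ = 0.286 + (-1.645) = -1.359; 1 − a(z₀+z₁) = 1 − (0.080)(-1.359) = 1.1087; argument = 0.286 + (-1.359)/1.1087 = -0.9397 → -0.94.
α₁ = Φ(-0.94) = 0.1736; rank = round(400 × 0.1736) = 69; θ*₍69₎ = -0.598.
Upper: z₀ + z₂ = 1.931; 1 − a(z₀+z₂) = 0.8455; argument = 2.5698 → 2.57; α₂ = 0.9949; rank = 398; θ*₍398₎ = 0.301.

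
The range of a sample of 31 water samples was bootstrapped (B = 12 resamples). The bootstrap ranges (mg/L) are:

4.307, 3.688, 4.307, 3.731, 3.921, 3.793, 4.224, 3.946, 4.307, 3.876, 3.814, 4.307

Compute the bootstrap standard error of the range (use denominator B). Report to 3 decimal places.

SE* = 0.241

Bootstrap SE is the standard deviation of the 12 replicate ranges.
Mean of replicates: (4.307 + 3.688 + 4.307 + 3.731 + 3.921 + 3.793 + 4.224 + 3.946 + 4.307 + 3.876 + 3.814 + 4.307) / 12 = 48.2210 / 12 = 4.0184
Sum of squared deviations: (+0.2886)² + (−0.3304)² + (+0.2886)² + (−0.2874)² + (−0.0974)² + (−0.2254)² + (+0.2056)² + (−0.0724)² + (+0.2886)² + (−0.1424)² + (−0.2044)² + (+0.2886)² = 0.6948
Variance = 0.6948 / 12 = 0.0579
SE* = √0.0579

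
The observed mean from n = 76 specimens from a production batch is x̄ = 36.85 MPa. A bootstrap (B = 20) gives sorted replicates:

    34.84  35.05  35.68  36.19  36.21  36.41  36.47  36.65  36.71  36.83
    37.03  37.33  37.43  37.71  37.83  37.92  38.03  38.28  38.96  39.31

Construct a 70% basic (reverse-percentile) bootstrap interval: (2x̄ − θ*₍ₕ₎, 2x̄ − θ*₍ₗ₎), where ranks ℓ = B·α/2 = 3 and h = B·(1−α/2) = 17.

(35.67, 38.02)

Percentile endpoints at ranks 3 and 17: θ*₍3₎ = 35.68, θ*₍17₎ = 38.03.
Basic interval reflects these around x̄:
  lower = 2 × 36.85 − 38.03 = 35.67
  upper = 2 × 36.85 − 35.68 = 38.02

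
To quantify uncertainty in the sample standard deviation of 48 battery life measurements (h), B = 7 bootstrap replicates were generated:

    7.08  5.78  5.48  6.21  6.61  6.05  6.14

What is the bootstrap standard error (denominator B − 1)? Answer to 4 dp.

Bootstrap SE is the standard deviation of the 7 replicate standard deviations.
Mean of replicates: (7.08 + 5.78 + 5.48 + 6.21 + 6.61 + 6.05 + 6.14) / 7 = 43.35000 / 7 = 6.19286
Sum of squared deviations: (+0.88714)² + (−0.41286)² + (−0.71286)² + (+0.01714)² + (+0.41714)² + (−0.14286)² + (−0.05286)² = 1.66314
Variance = 1.66314 / 6 = 0.27719
SE* = √0.27719

SE* = 0.5265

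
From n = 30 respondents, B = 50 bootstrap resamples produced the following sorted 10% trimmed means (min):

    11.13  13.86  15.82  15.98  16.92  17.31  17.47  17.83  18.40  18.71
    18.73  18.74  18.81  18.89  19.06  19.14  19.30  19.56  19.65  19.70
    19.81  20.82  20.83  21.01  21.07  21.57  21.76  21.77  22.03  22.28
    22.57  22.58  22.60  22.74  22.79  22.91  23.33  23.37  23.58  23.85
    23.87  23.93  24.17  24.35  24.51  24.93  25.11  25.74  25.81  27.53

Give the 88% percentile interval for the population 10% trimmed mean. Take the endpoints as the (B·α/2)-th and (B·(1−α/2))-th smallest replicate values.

(15.82, 25.11)

α = 0.12; lower rank = 50 × 0.060 = 3; upper rank = 50 × 0.940 = 47.
The 3rd smallest replicate is 15.82; the 47th is 25.11.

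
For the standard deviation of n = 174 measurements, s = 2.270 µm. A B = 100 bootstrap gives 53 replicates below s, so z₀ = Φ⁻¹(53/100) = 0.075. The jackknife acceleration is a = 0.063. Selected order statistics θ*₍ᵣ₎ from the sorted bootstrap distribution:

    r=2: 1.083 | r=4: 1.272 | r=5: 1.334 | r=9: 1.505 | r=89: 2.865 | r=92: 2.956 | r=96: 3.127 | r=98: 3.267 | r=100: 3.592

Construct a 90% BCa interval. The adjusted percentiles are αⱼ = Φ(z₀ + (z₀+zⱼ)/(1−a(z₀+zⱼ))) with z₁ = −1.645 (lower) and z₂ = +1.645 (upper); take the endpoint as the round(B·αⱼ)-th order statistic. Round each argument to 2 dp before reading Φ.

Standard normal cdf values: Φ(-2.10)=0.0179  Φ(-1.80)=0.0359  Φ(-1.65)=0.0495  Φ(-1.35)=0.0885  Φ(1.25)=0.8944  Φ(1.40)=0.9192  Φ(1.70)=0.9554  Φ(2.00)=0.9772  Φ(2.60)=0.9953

(1.505, 3.267)

Lower: z₀ + z₁ = 0.075 + (-1.645) = -1.570; 1 − a(z₀+z₁) = 1 − (0.063)(-1.570) = 1.0989; argument = 0.075 + (-1.570)/1.0989 = -1.3537 → -1.35.
α₁ = Φ(-1.35) = 0.0885; rank = round(100 × 0.0885) = 9; θ*₍9₎ = 1.505.
Upper: z₀ + z₂ = 1.720; 1 − a(z₀+z₂) = 0.8916; argument = 2.0040 → 2.00; α₂ = 0.9772; rank = 98; θ*₍98₎ = 3.267.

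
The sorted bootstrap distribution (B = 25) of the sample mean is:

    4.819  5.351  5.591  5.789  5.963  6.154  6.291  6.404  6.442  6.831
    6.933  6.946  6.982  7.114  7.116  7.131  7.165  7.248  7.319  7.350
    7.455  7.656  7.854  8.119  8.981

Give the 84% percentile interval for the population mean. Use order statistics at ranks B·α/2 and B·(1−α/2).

α = 0.16; lower rank = 25 × 0.080 = 2; upper rank = 25 × 0.920 = 23.
The 2nd smallest replicate is 5.351; the 23rd is 7.854.

(5.351, 7.854)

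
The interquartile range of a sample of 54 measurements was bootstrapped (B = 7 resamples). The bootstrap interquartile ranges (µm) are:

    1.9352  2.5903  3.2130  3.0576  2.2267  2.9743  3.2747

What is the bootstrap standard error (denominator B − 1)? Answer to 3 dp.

SE* = 0.516

Bootstrap SE is the standard deviation of the 7 replicate interquartile ranges.
Mean of replicates: (1.9352 + 2.5903 + 3.2130 + 3.0576 + 2.2267 + 2.9743 + 3.2747) / 7 = 19.27180 / 7 = 2.75311
Sum of squared deviations: (−0.81791)² + (−0.16281)² + (+0.45989)² + (+0.30449)² + (−0.52641)² + (+0.22119)² + (+0.52159)² = 1.59779
Variance = 1.59779 / 6 = 0.26630
SE* = √0.26630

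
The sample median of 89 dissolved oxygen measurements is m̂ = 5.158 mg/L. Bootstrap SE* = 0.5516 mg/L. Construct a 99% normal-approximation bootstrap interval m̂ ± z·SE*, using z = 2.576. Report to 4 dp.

(3.7371, 6.5789)

Margin = 2.576 × 0.5516 = 1.42092
Interval: 5.158 ± 1.42092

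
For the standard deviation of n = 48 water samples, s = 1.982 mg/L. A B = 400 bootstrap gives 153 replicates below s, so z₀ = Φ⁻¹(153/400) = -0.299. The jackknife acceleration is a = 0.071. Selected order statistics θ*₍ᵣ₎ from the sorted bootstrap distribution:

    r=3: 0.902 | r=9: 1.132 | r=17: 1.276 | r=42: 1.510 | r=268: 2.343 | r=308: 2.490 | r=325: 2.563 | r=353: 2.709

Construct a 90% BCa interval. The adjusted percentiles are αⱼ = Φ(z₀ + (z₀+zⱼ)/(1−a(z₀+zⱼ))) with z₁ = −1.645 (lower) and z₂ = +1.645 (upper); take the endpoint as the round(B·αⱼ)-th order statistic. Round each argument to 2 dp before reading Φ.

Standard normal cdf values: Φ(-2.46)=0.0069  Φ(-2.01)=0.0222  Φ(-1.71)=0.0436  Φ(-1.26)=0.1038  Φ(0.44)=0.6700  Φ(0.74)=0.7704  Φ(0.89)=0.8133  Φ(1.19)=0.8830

(1.132, 2.709)

Lower: z₀ + z₁ = -0.299 + (-1.645) = -1.944; 1 − a(z₀+z₁) = 1 − (0.071)(-1.944) = 1.1380; argument = -0.299 + (-1.944)/1.1380 = -2.0072 → -2.01.
α₁ = Φ(-2.01) = 0.0222; rank = round(400 × 0.0222) = 9; θ*₍9₎ = 1.132.
Upper: z₀ + z₂ = 1.346; 1 − a(z₀+z₂) = 0.9044; argument = 1.1892 → 1.19; α₂ = 0.8830; rank = 353; θ*₍353₎ = 2.709.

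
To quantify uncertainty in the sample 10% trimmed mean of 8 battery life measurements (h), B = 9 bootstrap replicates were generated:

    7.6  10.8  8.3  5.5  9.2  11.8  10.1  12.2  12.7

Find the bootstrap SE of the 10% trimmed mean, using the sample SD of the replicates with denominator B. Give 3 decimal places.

SE* = 2.241

Bootstrap SE is the standard deviation of the 9 replicate 10% trimmed means.
Mean of replicates: (7.6 + 10.8 + 8.3 + 5.5 + 9.2 + 11.8 + 10.1 + 12.2 + 12.7) / 9 = 88.2000 / 9 = 9.8000
Sum of squared deviations: (−2.2000)² + (+1.0000)² + (−1.5000)² + (−4.3000)² + (−0.6000)² + (+2.0000)² + (+0.3000)² + (+2.4000)² + (+2.9000)² = 45.2000
Variance = 45.2000 / 9 = 5.0222
SE* = √5.0222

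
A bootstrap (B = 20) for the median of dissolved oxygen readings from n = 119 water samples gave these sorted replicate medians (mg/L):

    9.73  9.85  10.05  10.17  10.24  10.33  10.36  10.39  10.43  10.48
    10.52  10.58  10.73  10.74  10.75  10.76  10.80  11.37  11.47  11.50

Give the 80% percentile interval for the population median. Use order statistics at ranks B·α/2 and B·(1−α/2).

α = 0.20; lower rank = 20 × 0.100 = 2; upper rank = 20 × 0.900 = 18.
The 2nd smallest replicate is 9.85; the 18th is 11.37.

(9.85, 11.37)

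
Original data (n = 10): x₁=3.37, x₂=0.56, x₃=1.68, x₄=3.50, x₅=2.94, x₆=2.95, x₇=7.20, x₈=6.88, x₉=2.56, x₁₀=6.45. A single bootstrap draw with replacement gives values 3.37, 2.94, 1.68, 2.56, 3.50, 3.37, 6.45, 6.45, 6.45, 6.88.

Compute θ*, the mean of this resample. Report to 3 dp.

θ* = 4.365

Mean = (3.37 + 2.94 + 1.68 + 2.56 + 3.50 + 3.37 + 6.45 + 6.45 + 6.45 + 6.88) / 10 = 43.650 / 10 = 4.365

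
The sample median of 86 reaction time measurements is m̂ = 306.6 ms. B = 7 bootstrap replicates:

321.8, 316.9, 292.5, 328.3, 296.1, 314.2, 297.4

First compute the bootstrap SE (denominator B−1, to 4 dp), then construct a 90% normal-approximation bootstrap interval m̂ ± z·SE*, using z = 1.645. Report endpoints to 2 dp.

(283.37, 329.83)

Mean of replicates = 309.6000; sum of squared deviations = 1196.4800; SE* = √(1196.4800/6) = 14.1214
Margin = 1.645 × 14.1214 = 23.230
Interval: 306.6 ± 23.230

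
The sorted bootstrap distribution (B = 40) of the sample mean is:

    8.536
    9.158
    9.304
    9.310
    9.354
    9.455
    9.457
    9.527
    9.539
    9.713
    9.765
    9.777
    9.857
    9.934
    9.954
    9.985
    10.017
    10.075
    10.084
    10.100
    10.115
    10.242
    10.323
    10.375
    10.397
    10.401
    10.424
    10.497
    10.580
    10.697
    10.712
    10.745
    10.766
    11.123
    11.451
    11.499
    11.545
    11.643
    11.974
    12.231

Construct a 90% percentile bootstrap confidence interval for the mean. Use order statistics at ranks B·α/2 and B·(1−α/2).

(9.158, 11.643)

α = 0.10; lower rank = 40 × 0.050 = 2; upper rank = 40 × 0.950 = 38.
The 2nd smallest replicate is 9.158; the 38th is 11.643.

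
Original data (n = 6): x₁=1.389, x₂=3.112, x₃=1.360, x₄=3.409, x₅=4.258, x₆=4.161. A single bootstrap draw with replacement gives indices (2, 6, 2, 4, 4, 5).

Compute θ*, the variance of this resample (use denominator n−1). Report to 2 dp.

Resample values: 3.112, 4.161, 3.112, 3.409, 3.409, 4.258.
Mean = 3.5768; sum of squared deviations = 1.2937
s² = 1.2937 / 5 = 0.2587

θ* = 0.26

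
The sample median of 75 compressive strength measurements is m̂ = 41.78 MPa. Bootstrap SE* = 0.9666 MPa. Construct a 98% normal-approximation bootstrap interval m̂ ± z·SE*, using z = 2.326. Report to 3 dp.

Margin = 2.326 × 0.9666 = 2.2483
Interval: 41.78 ± 2.2483

(39.532, 44.028)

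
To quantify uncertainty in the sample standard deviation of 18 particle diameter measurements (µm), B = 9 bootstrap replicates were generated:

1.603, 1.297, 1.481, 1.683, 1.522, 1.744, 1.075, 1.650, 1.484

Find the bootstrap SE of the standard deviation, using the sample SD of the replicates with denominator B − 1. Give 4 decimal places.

SE* = 0.2088

Bootstrap SE is the standard deviation of the 9 replicate standard deviations.
Mean of replicates: (1.603 + 1.297 + 1.481 + 1.683 + 1.522 + 1.744 + 1.075 + 1.650 + 1.484) / 9 = 13.53900 / 9 = 1.50433
Sum of squared deviations: (+0.09867)² + (−0.20733)² + (−0.02333)² + (+0.17867)² + (+0.01767)² + (+0.23967)² + (−0.42933)² + (+0.14567)² + (−0.02033)² = 0.34890
Variance = 0.34890 / 8 = 0.04361
SE* = √0.04361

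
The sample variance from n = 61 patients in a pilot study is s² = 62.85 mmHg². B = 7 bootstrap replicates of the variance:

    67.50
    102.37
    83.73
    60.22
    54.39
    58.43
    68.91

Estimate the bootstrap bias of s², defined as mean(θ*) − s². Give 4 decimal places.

bias = +7.9429

mean(θ*) = (67.50 + 102.37 + 83.73 + 60.22 + 54.39 + 58.43 + 68.91) / 7 = 70.79286
bias = 70.79286 − 62.85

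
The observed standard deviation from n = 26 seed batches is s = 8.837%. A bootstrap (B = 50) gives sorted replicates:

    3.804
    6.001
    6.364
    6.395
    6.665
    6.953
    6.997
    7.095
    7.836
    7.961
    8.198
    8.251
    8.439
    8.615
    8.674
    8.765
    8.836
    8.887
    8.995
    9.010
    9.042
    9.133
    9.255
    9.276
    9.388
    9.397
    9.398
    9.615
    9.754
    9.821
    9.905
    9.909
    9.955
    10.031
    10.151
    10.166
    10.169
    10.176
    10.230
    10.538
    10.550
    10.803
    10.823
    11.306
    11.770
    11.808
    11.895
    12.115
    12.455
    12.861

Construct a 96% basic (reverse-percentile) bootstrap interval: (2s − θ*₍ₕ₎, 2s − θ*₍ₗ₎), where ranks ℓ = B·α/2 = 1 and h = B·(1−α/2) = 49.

Percentile endpoints at ranks 1 and 49: θ*₍1₎ = 3.804, θ*₍49₎ = 12.455.
Basic interval reflects these around s:
  lower = 2 × 8.837 − 12.455 = 5.219
  upper = 2 × 8.837 − 3.804 = 13.870

(5.219, 13.870)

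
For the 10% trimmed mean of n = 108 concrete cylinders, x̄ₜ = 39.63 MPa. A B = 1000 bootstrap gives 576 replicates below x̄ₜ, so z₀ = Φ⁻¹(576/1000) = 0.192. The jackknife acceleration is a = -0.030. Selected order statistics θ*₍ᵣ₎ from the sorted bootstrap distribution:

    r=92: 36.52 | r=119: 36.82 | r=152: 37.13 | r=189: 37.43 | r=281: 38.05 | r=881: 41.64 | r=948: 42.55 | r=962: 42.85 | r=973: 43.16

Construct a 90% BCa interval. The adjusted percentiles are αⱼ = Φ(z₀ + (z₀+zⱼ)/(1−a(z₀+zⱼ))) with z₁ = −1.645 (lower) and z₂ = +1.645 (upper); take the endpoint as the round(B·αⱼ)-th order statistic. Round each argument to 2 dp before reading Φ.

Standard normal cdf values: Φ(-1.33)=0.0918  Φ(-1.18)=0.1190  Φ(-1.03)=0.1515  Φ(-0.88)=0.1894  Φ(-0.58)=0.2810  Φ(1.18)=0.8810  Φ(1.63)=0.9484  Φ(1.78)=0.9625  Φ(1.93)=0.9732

Lower: z₀ + z₁ = 0.192 + (-1.645) = -1.453; 1 − a(z₀+z₁) = 1 − (-0.030)(-1.453) = 0.9564; argument = 0.192 + (-1.453)/0.9564 = -1.3272 → -1.33.
α₁ = Φ(-1.33) = 0.0918; rank = round(1000 × 0.0918) = 92; θ*₍92₎ = 36.52.
Upper: z₀ + z₂ = 1.837; 1 − a(z₀+z₂) = 1.0551; argument = 1.9331 → 1.93; α₂ = 0.9732; rank = 973; θ*₍973₎ = 43.16.

(36.52, 43.16)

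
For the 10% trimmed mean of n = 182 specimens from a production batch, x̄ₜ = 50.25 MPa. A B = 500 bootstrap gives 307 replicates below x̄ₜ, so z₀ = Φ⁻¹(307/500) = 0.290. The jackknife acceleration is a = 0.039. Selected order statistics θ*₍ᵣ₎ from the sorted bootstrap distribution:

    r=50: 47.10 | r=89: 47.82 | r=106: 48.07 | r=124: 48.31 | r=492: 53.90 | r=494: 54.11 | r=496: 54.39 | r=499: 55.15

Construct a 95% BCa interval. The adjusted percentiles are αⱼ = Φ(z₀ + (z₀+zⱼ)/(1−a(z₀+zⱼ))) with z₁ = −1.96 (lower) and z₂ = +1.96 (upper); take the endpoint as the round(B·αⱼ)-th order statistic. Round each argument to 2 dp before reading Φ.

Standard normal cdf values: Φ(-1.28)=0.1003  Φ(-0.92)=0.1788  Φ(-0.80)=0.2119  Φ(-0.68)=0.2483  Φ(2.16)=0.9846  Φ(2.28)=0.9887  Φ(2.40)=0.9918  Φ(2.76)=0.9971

(47.10, 55.15)

Lower: z₀ + z₁ = 0.290 + (-1.960) = -1.670; 1 − a(z₀+z₁) = 1 − (0.039)(-1.670) = 1.0651; argument = 0.290 + (-1.670)/1.0651 = -1.2779 → -1.28.
α₁ = Φ(-1.28) = 0.1003; rank = round(500 × 0.1003) = 50; θ*₍50₎ = 47.10.
Upper: z₀ + z₂ = 2.250; 1 − a(z₀+z₂) = 0.9123; argument = 2.7564 → 2.76; α₂ = 0.9971; rank = 499; θ*₍499₎ = 55.15.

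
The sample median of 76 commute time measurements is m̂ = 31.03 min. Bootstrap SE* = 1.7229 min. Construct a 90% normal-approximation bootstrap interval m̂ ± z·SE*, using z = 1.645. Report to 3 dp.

(28.196, 33.864)

Margin = 1.645 × 1.7229 = 2.8342
Interval: 31.03 ± 2.8342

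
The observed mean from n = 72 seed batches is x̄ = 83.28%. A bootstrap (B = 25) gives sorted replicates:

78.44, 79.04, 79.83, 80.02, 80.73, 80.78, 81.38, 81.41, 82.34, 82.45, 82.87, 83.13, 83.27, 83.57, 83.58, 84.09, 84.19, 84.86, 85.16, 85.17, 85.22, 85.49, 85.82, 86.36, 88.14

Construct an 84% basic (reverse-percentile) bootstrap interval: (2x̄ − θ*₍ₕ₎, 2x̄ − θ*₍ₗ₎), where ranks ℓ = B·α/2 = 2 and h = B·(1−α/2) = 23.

(80.74, 87.52)

Percentile endpoints at ranks 2 and 23: θ*₍2₎ = 79.04, θ*₍23₎ = 85.82.
Basic interval reflects these around x̄:
  lower = 2 × 83.28 − 85.82 = 80.74
  upper = 2 × 83.28 − 79.04 = 87.52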